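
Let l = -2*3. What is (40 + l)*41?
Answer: 1394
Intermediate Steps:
l = -6
(40 + l)*41 = (40 - 6)*41 = 34*41 = 1394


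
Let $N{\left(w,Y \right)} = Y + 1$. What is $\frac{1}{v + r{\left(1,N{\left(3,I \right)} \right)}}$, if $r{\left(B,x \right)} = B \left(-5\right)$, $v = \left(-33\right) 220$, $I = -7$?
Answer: $- \frac{1}{7265} \approx -0.00013765$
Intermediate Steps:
$N{\left(w,Y \right)} = 1 + Y$
$v = -7260$
$r{\left(B,x \right)} = - 5 B$
$\frac{1}{v + r{\left(1,N{\left(3,I \right)} \right)}} = \frac{1}{-7260 - 5} = \frac{1}{-7265} = - \frac{1}{7265}$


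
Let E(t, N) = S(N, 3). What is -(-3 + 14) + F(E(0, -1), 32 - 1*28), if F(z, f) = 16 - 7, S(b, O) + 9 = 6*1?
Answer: -2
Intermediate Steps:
S(b, O) = -3 (S(b, O) = -9 + 6*1 = -9 + 6 = -3)
E(t, N) = -3
F(z, f) = 9
-(-3 + 14) + F(E(0, -1), 32 - 1*28) = -(-3 + 14) + 9 = -1*11 + 9 = -11 + 9 = -2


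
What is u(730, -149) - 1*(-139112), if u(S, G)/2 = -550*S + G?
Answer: -664186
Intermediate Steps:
u(S, G) = -1100*S + 2*G (u(S, G) = 2*(-550*S + G) = 2*(G - 550*S) = -1100*S + 2*G)
u(730, -149) - 1*(-139112) = (-1100*730 + 2*(-149)) - 1*(-139112) = (-803000 - 298) + 139112 = -803298 + 139112 = -664186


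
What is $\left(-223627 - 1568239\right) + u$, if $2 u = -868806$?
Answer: $-2226269$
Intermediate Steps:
$u = -434403$ ($u = \frac{1}{2} \left(-868806\right) = -434403$)
$\left(-223627 - 1568239\right) + u = \left(-223627 - 1568239\right) - 434403 = -1791866 - 434403 = -2226269$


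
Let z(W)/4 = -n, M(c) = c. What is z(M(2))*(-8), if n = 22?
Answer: 704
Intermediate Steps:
z(W) = -88 (z(W) = 4*(-1*22) = 4*(-22) = -88)
z(M(2))*(-8) = -88*(-8) = 704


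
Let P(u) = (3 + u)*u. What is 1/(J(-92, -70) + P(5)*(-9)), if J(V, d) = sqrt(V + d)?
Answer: -20/7209 - I*sqrt(2)/14418 ≈ -0.0027743 - 9.8087e-5*I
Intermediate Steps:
P(u) = u*(3 + u)
1/(J(-92, -70) + P(5)*(-9)) = 1/(sqrt(-92 - 70) + (5*(3 + 5))*(-9)) = 1/(sqrt(-162) + (5*8)*(-9)) = 1/(9*I*sqrt(2) + 40*(-9)) = 1/(9*I*sqrt(2) - 360) = 1/(-360 + 9*I*sqrt(2))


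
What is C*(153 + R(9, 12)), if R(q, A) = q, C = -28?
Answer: -4536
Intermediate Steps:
C*(153 + R(9, 12)) = -28*(153 + 9) = -28*162 = -4536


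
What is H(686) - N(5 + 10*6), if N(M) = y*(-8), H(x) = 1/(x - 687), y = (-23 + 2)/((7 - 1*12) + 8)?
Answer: -57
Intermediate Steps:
y = -7 (y = -21/((7 - 12) + 8) = -21/(-5 + 8) = -21/3 = -21*1/3 = -7)
H(x) = 1/(-687 + x)
N(M) = 56 (N(M) = -7*(-8) = 56)
H(686) - N(5 + 10*6) = 1/(-687 + 686) - 1*56 = 1/(-1) - 56 = -1 - 56 = -57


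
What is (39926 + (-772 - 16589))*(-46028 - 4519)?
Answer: -1140593055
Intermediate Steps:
(39926 + (-772 - 16589))*(-46028 - 4519) = (39926 - 17361)*(-50547) = 22565*(-50547) = -1140593055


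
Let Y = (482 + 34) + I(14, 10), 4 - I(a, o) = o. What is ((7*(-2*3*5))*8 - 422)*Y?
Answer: -1072020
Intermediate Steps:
I(a, o) = 4 - o
Y = 510 (Y = (482 + 34) + (4 - 1*10) = 516 + (4 - 10) = 516 - 6 = 510)
((7*(-2*3*5))*8 - 422)*Y = ((7*(-2*3*5))*8 - 422)*510 = ((7*(-6*5))*8 - 422)*510 = ((7*(-30))*8 - 422)*510 = (-210*8 - 422)*510 = (-1680 - 422)*510 = -2102*510 = -1072020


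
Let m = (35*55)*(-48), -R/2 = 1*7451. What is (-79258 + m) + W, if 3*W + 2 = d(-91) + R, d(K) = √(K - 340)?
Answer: -176626 + I*√431/3 ≈ -1.7663e+5 + 6.9202*I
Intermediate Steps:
d(K) = √(-340 + K)
R = -14902 (R = -2*7451 = -14902)
W = -4968 + I*√431/3 (W = -⅔ + (√(-340 - 91) - 14902)/3 = -⅔ + (√(-431) - 14902)/3 = -⅔ + (I*√431 - 14902)/3 = -⅔ + (-14902 + I*√431)/3 = -⅔ + (-14902/3 + I*√431/3) = -4968 + I*√431/3 ≈ -4968.0 + 6.9202*I)
m = -92400 (m = 1925*(-48) = -92400)
(-79258 + m) + W = (-79258 - 92400) + (-4968 + I*√431/3) = -171658 + (-4968 + I*√431/3) = -176626 + I*√431/3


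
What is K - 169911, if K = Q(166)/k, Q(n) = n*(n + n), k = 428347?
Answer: -72780812005/428347 ≈ -1.6991e+5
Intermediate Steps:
Q(n) = 2*n² (Q(n) = n*(2*n) = 2*n²)
K = 55112/428347 (K = (2*166²)/428347 = (2*27556)*(1/428347) = 55112*(1/428347) = 55112/428347 ≈ 0.12866)
K - 169911 = 55112/428347 - 169911 = -72780812005/428347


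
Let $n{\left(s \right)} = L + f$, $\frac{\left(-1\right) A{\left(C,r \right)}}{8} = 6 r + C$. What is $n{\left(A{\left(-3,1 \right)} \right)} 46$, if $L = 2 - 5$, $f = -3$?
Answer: $-276$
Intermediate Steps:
$A{\left(C,r \right)} = - 48 r - 8 C$ ($A{\left(C,r \right)} = - 8 \left(6 r + C\right) = - 8 \left(C + 6 r\right) = - 48 r - 8 C$)
$L = -3$
$n{\left(s \right)} = -6$ ($n{\left(s \right)} = -3 - 3 = -6$)
$n{\left(A{\left(-3,1 \right)} \right)} 46 = \left(-6\right) 46 = -276$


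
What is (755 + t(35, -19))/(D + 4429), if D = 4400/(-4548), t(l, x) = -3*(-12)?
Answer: 128481/719239 ≈ 0.17863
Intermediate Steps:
t(l, x) = 36
D = -1100/1137 (D = 4400*(-1/4548) = -1100/1137 ≈ -0.96746)
(755 + t(35, -19))/(D + 4429) = (755 + 36)/(-1100/1137 + 4429) = 791/(5034673/1137) = 791*(1137/5034673) = 128481/719239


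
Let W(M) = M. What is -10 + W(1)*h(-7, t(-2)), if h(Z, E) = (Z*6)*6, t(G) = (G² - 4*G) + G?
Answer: -262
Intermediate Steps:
t(G) = G² - 3*G
h(Z, E) = 36*Z (h(Z, E) = (6*Z)*6 = 36*Z)
-10 + W(1)*h(-7, t(-2)) = -10 + 1*(36*(-7)) = -10 + 1*(-252) = -10 - 252 = -262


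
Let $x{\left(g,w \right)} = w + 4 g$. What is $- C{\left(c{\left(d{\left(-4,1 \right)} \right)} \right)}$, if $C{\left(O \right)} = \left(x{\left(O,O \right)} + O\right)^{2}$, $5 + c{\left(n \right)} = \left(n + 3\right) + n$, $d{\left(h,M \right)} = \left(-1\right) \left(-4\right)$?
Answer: $-1296$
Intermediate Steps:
$d{\left(h,M \right)} = 4$
$c{\left(n \right)} = -2 + 2 n$ ($c{\left(n \right)} = -5 + \left(\left(n + 3\right) + n\right) = -5 + \left(\left(3 + n\right) + n\right) = -5 + \left(3 + 2 n\right) = -2 + 2 n$)
$C{\left(O \right)} = 36 O^{2}$ ($C{\left(O \right)} = \left(\left(O + 4 O\right) + O\right)^{2} = \left(5 O + O\right)^{2} = \left(6 O\right)^{2} = 36 O^{2}$)
$- C{\left(c{\left(d{\left(-4,1 \right)} \right)} \right)} = - 36 \left(-2 + 2 \cdot 4\right)^{2} = - 36 \left(-2 + 8\right)^{2} = - 36 \cdot 6^{2} = - 36 \cdot 36 = \left(-1\right) 1296 = -1296$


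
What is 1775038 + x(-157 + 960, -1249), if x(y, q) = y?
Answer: 1775841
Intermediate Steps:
1775038 + x(-157 + 960, -1249) = 1775038 + (-157 + 960) = 1775038 + 803 = 1775841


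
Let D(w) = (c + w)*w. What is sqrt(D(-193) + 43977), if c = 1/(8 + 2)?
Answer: sqrt(8120670)/10 ≈ 284.97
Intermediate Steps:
c = 1/10 ≈ 0.10000
D(w) = w*(1/10 + w) (D(w) = (1/10 + w)*w = w*(1/10 + w))
sqrt(D(-193) + 43977) = sqrt(-193*(1/10 - 193) + 43977) = sqrt(-193*(-1929/10) + 43977) = sqrt(372297/10 + 43977) = sqrt(812067/10) = sqrt(8120670)/10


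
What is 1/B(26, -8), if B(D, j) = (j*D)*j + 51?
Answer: 1/1715 ≈ 0.00058309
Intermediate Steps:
B(D, j) = 51 + D*j² (B(D, j) = (D*j)*j + 51 = D*j² + 51 = 51 + D*j²)
1/B(26, -8) = 1/(51 + 26*(-8)²) = 1/(51 + 26*64) = 1/(51 + 1664) = 1/1715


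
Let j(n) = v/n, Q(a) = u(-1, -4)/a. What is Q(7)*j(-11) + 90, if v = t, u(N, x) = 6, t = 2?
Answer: 6918/77 ≈ 89.844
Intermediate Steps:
v = 2
Q(a) = 6/a
j(n) = 2/n
Q(7)*j(-11) + 90 = (6/7)*(2/(-11)) + 90 = (6*(1/7))*(2*(-1/11)) + 90 = (6/7)*(-2/11) + 90 = -12/77 + 90 = 6918/77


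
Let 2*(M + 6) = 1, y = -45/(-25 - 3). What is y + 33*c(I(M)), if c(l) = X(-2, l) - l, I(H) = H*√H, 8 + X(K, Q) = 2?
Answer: -5499/28 + 363*I*√22/4 ≈ -196.39 + 425.66*I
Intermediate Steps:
y = 45/28 (y = -45/(-28) = -45*(-1/28) = 45/28 ≈ 1.6071)
M = -11/2 (M = -6 + (½)*1 = -6 + ½ = -11/2 ≈ -5.5000)
X(K, Q) = -6 (X(K, Q) = -8 + 2 = -6)
I(H) = H^(3/2)
c(l) = -6 - l
y + 33*c(I(M)) = 45/28 + 33*(-6 - (-11/2)^(3/2)) = 45/28 + 33*(-6 - (-11)*I*√22/4) = 45/28 + 33*(-6 + 11*I*√22/4) = 45/28 + (-198 + 363*I*√22/4) = -5499/28 + 363*I*√22/4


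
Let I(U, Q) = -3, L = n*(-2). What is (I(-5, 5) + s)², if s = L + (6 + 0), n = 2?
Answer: 1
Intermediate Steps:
L = -4 (L = 2*(-2) = -4)
s = 2 (s = -4 + (6 + 0) = -4 + 6 = 2)
(I(-5, 5) + s)² = (-3 + 2)² = (-1)² = 1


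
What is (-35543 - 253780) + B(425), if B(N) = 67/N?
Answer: -122962208/425 ≈ -2.8932e+5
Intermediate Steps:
(-35543 - 253780) + B(425) = (-35543 - 253780) + 67/425 = -289323 + 67*(1/425) = -289323 + 67/425 = -122962208/425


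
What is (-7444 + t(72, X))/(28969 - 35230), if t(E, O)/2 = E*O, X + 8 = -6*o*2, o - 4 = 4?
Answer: 22420/6261 ≈ 3.5809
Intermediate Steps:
o = 8 (o = 4 + 4 = 8)
X = -104 (X = -8 - 6*8*2 = -8 - 48*2 = -8 - 1*96 = -8 - 96 = -104)
t(E, O) = 2*E*O (t(E, O) = 2*(E*O) = 2*E*O)
(-7444 + t(72, X))/(28969 - 35230) = (-7444 + 2*72*(-104))/(28969 - 35230) = (-7444 - 14976)/(-6261) = -22420*(-1/6261) = 22420/6261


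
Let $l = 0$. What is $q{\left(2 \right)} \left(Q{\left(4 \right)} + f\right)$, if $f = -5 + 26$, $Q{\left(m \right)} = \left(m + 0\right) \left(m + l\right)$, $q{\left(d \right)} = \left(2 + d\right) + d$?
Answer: $222$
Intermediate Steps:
$q{\left(d \right)} = 2 + 2 d$
$Q{\left(m \right)} = m^{2}$ ($Q{\left(m \right)} = \left(m + 0\right) \left(m + 0\right) = m m = m^{2}$)
$f = 21$
$q{\left(2 \right)} \left(Q{\left(4 \right)} + f\right) = \left(2 + 2 \cdot 2\right) \left(4^{2} + 21\right) = \left(2 + 4\right) \left(16 + 21\right) = 6 \cdot 37 = 222$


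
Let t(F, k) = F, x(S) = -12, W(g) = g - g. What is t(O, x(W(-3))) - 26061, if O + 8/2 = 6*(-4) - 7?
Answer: -26096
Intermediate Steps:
W(g) = 0
O = -35 (O = -4 + (6*(-4) - 7) = -4 + (-24 - 7) = -4 - 31 = -35)
t(O, x(W(-3))) - 26061 = -35 - 26061 = -26096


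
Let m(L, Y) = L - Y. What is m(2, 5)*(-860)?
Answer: 2580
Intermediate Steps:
m(2, 5)*(-860) = (2 - 1*5)*(-860) = (2 - 5)*(-860) = -3*(-860) = 2580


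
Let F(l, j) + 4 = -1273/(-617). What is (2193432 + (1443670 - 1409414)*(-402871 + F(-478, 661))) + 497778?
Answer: -8513442577542/617 ≈ -1.3798e+10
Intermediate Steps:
F(l, j) = -1195/617 (F(l, j) = -4 - 1273/(-617) = -4 - 1273*(-1/617) = -4 + 1273/617 = -1195/617)
(2193432 + (1443670 - 1409414)*(-402871 + F(-478, 661))) + 497778 = (2193432 + (1443670 - 1409414)*(-402871 - 1195/617)) + 497778 = (2193432 + 34256*(-248572602/617)) + 497778 = (2193432 - 8515103054112/617) + 497778 = -8513749706568/617 + 497778 = -8513442577542/617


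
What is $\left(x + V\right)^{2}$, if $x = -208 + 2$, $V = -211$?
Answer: $173889$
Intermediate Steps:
$x = -206$
$\left(x + V\right)^{2} = \left(-206 - 211\right)^{2} = \left(-417\right)^{2} = 173889$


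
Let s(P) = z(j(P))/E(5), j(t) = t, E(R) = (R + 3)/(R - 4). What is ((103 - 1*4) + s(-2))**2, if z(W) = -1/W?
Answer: 2512225/256 ≈ 9813.4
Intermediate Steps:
E(R) = (3 + R)/(-4 + R)
s(P) = -1/(8*P) (s(P) = (-1/P)/(((3 + 5)/(-4 + 5))) = (-1/P)/((8/1)) = (-1/P)/((1*8)) = -1/P/8 = -1/P*(1/8) = -1/(8*P))
((103 - 1*4) + s(-2))**2 = ((103 - 1*4) - 1/8/(-2))**2 = ((103 - 4) - 1/8*(-1/2))**2 = (99 + 1/16)**2 = (1585/16)**2 = 2512225/256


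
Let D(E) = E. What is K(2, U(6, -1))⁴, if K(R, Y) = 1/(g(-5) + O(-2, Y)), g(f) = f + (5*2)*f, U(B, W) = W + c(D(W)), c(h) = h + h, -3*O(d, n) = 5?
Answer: 81/835210000 ≈ 9.6982e-8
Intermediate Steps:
O(d, n) = -5/3 (O(d, n) = -⅓*5 = -5/3)
c(h) = 2*h
U(B, W) = 3*W (U(B, W) = W + 2*W = 3*W)
g(f) = 11*f (g(f) = f + 10*f = 11*f)
K(R, Y) = -3/170 (K(R, Y) = 1/(11*(-5) - 5/3) = 1/(-55 - 5/3) = 1/(-170/3) = -3/170)
K(2, U(6, -1))⁴ = (-3/170)⁴ = 81/835210000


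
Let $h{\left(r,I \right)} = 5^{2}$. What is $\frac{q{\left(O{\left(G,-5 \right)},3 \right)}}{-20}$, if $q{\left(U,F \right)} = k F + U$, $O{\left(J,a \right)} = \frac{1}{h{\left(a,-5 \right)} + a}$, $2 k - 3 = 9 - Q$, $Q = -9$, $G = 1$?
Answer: $- \frac{631}{400} \approx -1.5775$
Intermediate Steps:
$h{\left(r,I \right)} = 25$
$k = \frac{21}{2}$ ($k = \frac{3}{2} + \frac{9 - -9}{2} = \frac{3}{2} + \frac{9 + 9}{2} = \frac{3}{2} + \frac{1}{2} \cdot 18 = \frac{3}{2} + 9 = \frac{21}{2} \approx 10.5$)
$O{\left(J,a \right)} = \frac{1}{25 + a}$
$q{\left(U,F \right)} = U + \frac{21 F}{2}$ ($q{\left(U,F \right)} = \frac{21 F}{2} + U = U + \frac{21 F}{2}$)
$\frac{q{\left(O{\left(G,-5 \right)},3 \right)}}{-20} = \frac{\frac{1}{25 - 5} + \frac{21}{2} \cdot 3}{-20} = - \frac{\frac{1}{20} + \frac{63}{2}}{20} = \left(- \frac{1}{20}\right) \frac{631}{20} = - \frac{631}{400}$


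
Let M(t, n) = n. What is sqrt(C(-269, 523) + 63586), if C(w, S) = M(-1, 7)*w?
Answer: sqrt(61703) ≈ 248.40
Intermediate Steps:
C(w, S) = 7*w
sqrt(C(-269, 523) + 63586) = sqrt(7*(-269) + 63586) = sqrt(-1883 + 63586) = sqrt(61703)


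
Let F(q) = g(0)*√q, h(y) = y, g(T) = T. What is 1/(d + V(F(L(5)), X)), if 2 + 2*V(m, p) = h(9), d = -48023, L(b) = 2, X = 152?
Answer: -2/96039 ≈ -2.0825e-5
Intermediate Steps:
F(q) = 0 (F(q) = 0*√q = 0)
V(m, p) = 7/2 (V(m, p) = -1 + (½)*9 = -1 + 9/2 = 7/2)
1/(d + V(F(L(5)), X)) = 1/(-48023 + 7/2) = 1/(-96039/2) = -2/96039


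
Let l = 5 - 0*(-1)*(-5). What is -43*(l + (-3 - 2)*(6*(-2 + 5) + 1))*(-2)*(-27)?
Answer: 208980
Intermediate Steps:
l = 5 (l = 5 - 0*(-5) = 5 - 1*0 = 5 + 0 = 5)
-43*(l + (-3 - 2)*(6*(-2 + 5) + 1))*(-2)*(-27) = -43*(5 + (-3 - 2)*(6*(-2 + 5) + 1))*(-2)*(-27) = -43*(5 - 5*(6*3 + 1))*(-2)*(-27) = -43*(5 - 5*(18 + 1))*(-2)*(-27) = -43*(5 - 5*19)*(-2)*(-27) = -43*(5 - 95)*(-2)*(-27) = -(-3870)*(-2)*(-27) = -43*180*(-27) = -7740*(-27) = 208980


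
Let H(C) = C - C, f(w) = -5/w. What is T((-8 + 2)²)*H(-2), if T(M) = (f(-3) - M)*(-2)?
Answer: 0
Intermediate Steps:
H(C) = 0
T(M) = -10/3 + 2*M (T(M) = (-5/(-3) - M)*(-2) = (-5*(-⅓) - M)*(-2) = (5/3 - M)*(-2) = -10/3 + 2*M)
T((-8 + 2)²)*H(-2) = (-10/3 + 2*(-8 + 2)²)*0 = (-10/3 + 2*(-6)²)*0 = (-10/3 + 2*36)*0 = (-10/3 + 72)*0 = (206/3)*0 = 0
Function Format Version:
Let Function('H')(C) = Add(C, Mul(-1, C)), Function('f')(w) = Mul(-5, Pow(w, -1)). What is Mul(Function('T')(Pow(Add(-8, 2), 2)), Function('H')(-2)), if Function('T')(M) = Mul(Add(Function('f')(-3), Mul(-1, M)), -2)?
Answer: 0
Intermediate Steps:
Function('H')(C) = 0
Function('T')(M) = Add(Rational(-10, 3), Mul(2, M)) (Function('T')(M) = Mul(Add(Mul(-5, Pow(-3, -1)), Mul(-1, M)), -2) = Mul(Add(Mul(-5, Rational(-1, 3)), Mul(-1, M)), -2) = Mul(Add(Rational(5, 3), Mul(-1, M)), -2) = Add(Rational(-10, 3), Mul(2, M)))
Mul(Function('T')(Pow(Add(-8, 2), 2)), Function('H')(-2)) = Mul(Add(Rational(-10, 3), Mul(2, Pow(Add(-8, 2), 2))), 0) = Mul(Add(Rational(-10, 3), Mul(2, Pow(-6, 2))), 0) = Mul(Add(Rational(-10, 3), Mul(2, 36)), 0) = Mul(Add(Rational(-10, 3), 72), 0) = Mul(Rational(206, 3), 0) = 0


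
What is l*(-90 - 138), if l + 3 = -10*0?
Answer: 684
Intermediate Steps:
l = -3 (l = -3 - 10*0 = -3 + 0 = -3)
l*(-90 - 138) = -3*(-90 - 138) = -3*(-228) = 684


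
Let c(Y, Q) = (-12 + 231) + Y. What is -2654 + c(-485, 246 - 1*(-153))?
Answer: -2920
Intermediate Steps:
c(Y, Q) = 219 + Y
-2654 + c(-485, 246 - 1*(-153)) = -2654 + (219 - 485) = -2654 - 266 = -2920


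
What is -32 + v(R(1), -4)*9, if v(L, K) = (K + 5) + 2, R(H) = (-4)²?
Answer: -5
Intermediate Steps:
R(H) = 16
v(L, K) = 7 + K (v(L, K) = (5 + K) + 2 = 7 + K)
-32 + v(R(1), -4)*9 = -32 + (7 - 4)*9 = -32 + 3*9 = -32 + 27 = -5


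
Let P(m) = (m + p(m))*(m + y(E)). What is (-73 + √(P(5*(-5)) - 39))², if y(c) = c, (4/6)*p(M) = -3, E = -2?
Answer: (146 - √3030)²/4 ≈ 2068.2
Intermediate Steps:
p(M) = -9/2 (p(M) = (3/2)*(-3) = -9/2)
P(m) = (-2 + m)*(-9/2 + m) (P(m) = (m - 9/2)*(m - 2) = (-9/2 + m)*(-2 + m) = (-2 + m)*(-9/2 + m))
(-73 + √(P(5*(-5)) - 39))² = (-73 + √((9 + (5*(-5))² - 65*(-5)/2) - 39))² = (-73 + √((9 + (-25)² - 13/2*(-25)) - 39))² = (-73 + √((9 + 625 + 325/2) - 39))² = (-73 + √(1593/2 - 39))² = (-73 + √(1515/2))² = (-73 + √3030/2)²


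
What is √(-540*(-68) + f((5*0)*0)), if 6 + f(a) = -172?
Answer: 11*√302 ≈ 191.16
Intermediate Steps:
f(a) = -178 (f(a) = -6 - 172 = -178)
√(-540*(-68) + f((5*0)*0)) = √(-540*(-68) - 178) = √(36720 - 178) = √36542 = 11*√302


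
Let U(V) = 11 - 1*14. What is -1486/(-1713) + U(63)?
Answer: -3653/1713 ≈ -2.1325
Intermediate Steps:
U(V) = -3 (U(V) = 11 - 14 = -3)
-1486/(-1713) + U(63) = -1486/(-1713) - 3 = -1486*(-1/1713) - 3 = 1486/1713 - 3 = -3653/1713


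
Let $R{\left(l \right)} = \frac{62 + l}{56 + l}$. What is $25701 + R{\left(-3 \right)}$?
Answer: $\frac{1362212}{53} \approx 25702.0$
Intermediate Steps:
$R{\left(l \right)} = \frac{62 + l}{56 + l}$
$25701 + R{\left(-3 \right)} = 25701 + \frac{62 - 3}{56 - 3} = 25701 + \frac{1}{53} \cdot 59 = 25701 + \frac{59}{53} = \frac{1362212}{53}$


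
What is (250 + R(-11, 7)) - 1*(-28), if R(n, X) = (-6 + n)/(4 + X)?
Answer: 3041/11 ≈ 276.45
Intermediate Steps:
R(n, X) = (-6 + n)/(4 + X)
(250 + R(-11, 7)) - 1*(-28) = (250 + (-6 - 11)/(4 + 7)) - 1*(-28) = (250 - 17/11) + 28 = 2733/11 + 28 = 3041/11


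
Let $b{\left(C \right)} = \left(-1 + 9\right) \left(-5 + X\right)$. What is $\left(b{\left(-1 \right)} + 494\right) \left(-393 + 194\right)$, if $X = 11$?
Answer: $-107858$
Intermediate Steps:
$b{\left(C \right)} = 48$ ($b{\left(C \right)} = \left(-1 + 9\right) \left(-5 + 11\right) = 8 \cdot 6 = 48$)
$\left(b{\left(-1 \right)} + 494\right) \left(-393 + 194\right) = \left(48 + 494\right) \left(-393 + 194\right) = 542 \left(-199\right) = -107858$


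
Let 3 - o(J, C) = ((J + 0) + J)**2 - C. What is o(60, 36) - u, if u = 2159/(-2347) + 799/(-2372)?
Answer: -79941896923/5567084 ≈ -14360.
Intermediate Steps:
o(J, C) = 3 + C - 4*J**2 (o(J, C) = 3 - (((J + 0) + J)**2 - C) = 3 - ((J + J)**2 - C) = 3 - ((2*J)**2 - C) = 3 - (4*J**2 - C) = 3 - (-C + 4*J**2) = 3 + (C - 4*J**2) = 3 + C - 4*J**2)
u = -6996401/5567084 (u = 2159*(-1/2347) + 799*(-1/2372) = -2159/2347 - 799/2372 = -6996401/5567084 ≈ -1.2567)
o(60, 36) - u = (3 + 36 - 4*60**2) - 1*(-6996401/5567084) = (3 + 36 - 4*3600) + 6996401/5567084 = (3 + 36 - 14400) + 6996401/5567084 = -14361 + 6996401/5567084 = -79941896923/5567084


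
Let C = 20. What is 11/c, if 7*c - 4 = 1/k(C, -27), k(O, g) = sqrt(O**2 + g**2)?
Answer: 347732/18063 - 77*sqrt(1129)/18063 ≈ 19.108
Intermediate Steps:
c = 4/7 + sqrt(1129)/7903 (c = 4/7 + 1/(7*(sqrt(20**2 + (-27)**2))) = 4/7 + 1/(7*(sqrt(400 + 729))) = 4/7 + 1/(7*(sqrt(1129))) = 4/7 + (sqrt(1129)/1129)/7 = 4/7 + sqrt(1129)/7903 ≈ 0.57568)
11/c = 11/(4/7 + sqrt(1129)/7903)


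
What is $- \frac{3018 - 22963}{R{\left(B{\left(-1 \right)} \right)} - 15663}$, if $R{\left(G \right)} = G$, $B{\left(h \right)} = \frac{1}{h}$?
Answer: $- \frac{19945}{15664} \approx -1.2733$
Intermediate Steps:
$- \frac{3018 - 22963}{R{\left(B{\left(-1 \right)} \right)} - 15663} = - \frac{3018 - 22963}{\frac{1}{-1} - 15663} = - \frac{-19945}{-1 - 15663} = - \frac{-19945}{-15664} = - \frac{\left(-19945\right) \left(-1\right)}{15664} = \left(-1\right) \frac{19945}{15664} = - \frac{19945}{15664}$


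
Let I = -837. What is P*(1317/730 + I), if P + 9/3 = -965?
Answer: 295091412/365 ≈ 8.0847e+5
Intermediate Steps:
P = -968 (P = -3 - 965 = -968)
P*(1317/730 + I) = -968*(1317/730 - 837) = -968*(-609693/730) = 295091412/365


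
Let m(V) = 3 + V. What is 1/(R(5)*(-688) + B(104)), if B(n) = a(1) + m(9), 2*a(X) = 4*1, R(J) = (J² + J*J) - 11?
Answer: -1/26818 ≈ -3.7288e-5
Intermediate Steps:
R(J) = -11 + 2*J² (R(J) = (J² + J²) - 11 = 2*J² - 11 = -11 + 2*J²)
a(X) = 2 (a(X) = (4*1)/2 = (½)*4 = 2)
B(n) = 14 (B(n) = 2 + (3 + 9) = 2 + 12 = 14)
1/(R(5)*(-688) + B(104)) = 1/((-11 + 2*5²)*(-688) + 14) = 1/((-11 + 2*25)*(-688) + 14) = 1/((-11 + 50)*(-688) + 14) = 1/(39*(-688) + 14) = 1/(-26832 + 14) = 1/(-26818) = -1/26818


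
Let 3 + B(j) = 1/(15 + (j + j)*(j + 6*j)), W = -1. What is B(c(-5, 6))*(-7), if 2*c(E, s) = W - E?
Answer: 1484/71 ≈ 20.901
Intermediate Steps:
c(E, s) = -½ - E/2 (c(E, s) = (-1 - E)/2 = -½ - E/2)
B(j) = -3 + 1/(15 + 14*j²) (B(j) = -3 + 1/(15 + (j + j)*(j + 6*j)) = -3 + 1/(15 + (2*j)*(7*j)) = -3 + 1/(15 + 14*j²))
B(c(-5, 6))*(-7) = (2*(-22 - 21*(-½ - ½*(-5))²)/(15 + 14*(-½ - ½*(-5))²))*(-7) = (2*(-22 - 21*(-½ + 5/2)²)/(15 + 14*(-½ + 5/2)²))*(-7) = (2*(-22 - 21*2²)/(15 + 14*2²))*(-7) = (2*(-22 - 21*4)/(15 + 14*4))*(-7) = (2*(-22 - 84)/(15 + 56))*(-7) = (2*(-106)/71)*(-7) = (2*(1/71)*(-106))*(-7) = -212/71*(-7) = 1484/71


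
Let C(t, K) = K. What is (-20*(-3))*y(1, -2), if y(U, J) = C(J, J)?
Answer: -120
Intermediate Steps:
y(U, J) = J
(-20*(-3))*y(1, -2) = -20*(-3)*(-2) = 60*(-2) = -120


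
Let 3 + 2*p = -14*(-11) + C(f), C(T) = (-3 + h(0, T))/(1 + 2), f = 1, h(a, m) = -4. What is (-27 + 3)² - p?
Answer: 1505/3 ≈ 501.67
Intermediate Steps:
C(T) = -7/3 (C(T) = (-3 - 4)/(1 + 2) = -7/3)
p = 223/3 (p = -3/2 + (-14*(-11) - 7/3)/2 = -3/2 + (154 - 7/3)/2 = -3/2 + (½)*(455/3) = -3/2 + 455/6 = 223/3 ≈ 74.333)
(-27 + 3)² - p = (-27 + 3)² - 1*223/3 = (-24)² - 223/3 = 576 - 223/3 = 1505/3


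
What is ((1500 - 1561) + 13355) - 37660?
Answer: -24366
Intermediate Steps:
((1500 - 1561) + 13355) - 37660 = (-61 + 13355) - 37660 = 13294 - 37660 = -24366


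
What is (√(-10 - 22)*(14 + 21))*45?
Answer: 6300*I*√2 ≈ 8909.5*I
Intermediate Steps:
(√(-10 - 22)*(14 + 21))*45 = (√(-32)*35)*45 = ((4*I*√2)*35)*45 = (140*I*√2)*45 = 6300*I*√2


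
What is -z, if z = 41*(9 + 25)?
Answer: -1394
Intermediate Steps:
z = 1394 (z = 41*34 = 1394)
-z = -1*1394 = -1394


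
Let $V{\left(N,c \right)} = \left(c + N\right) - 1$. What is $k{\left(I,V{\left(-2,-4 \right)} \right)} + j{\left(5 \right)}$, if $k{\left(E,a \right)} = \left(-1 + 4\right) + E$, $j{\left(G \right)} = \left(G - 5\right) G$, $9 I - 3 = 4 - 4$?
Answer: $\frac{10}{3} \approx 3.3333$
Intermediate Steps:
$V{\left(N,c \right)} = -1 + N + c$ ($V{\left(N,c \right)} = \left(N + c\right) - 1 = -1 + N + c$)
$I = \frac{1}{3}$ ($I = \frac{1}{3} + \frac{4 - 4}{9} = \frac{1}{3} + \frac{1}{9} \cdot 0 = \frac{1}{3} + 0 = \frac{1}{3} \approx 0.33333$)
$j{\left(G \right)} = G \left(-5 + G\right)$ ($j{\left(G \right)} = \left(-5 + G\right) G = G \left(-5 + G\right)$)
$k{\left(E,a \right)} = 3 + E$
$k{\left(I,V{\left(-2,-4 \right)} \right)} + j{\left(5 \right)} = \left(3 + \frac{1}{3}\right) + 5 \left(-5 + 5\right) = \frac{10}{3} + 5 \cdot 0 = \frac{10}{3} + 0 = \frac{10}{3}$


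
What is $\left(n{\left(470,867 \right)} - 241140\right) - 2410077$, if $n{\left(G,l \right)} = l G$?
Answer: $-2243727$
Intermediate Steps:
$n{\left(G,l \right)} = G l$
$\left(n{\left(470,867 \right)} - 241140\right) - 2410077 = \left(470 \cdot 867 - 241140\right) - 2410077 = \left(407490 - 241140\right) - 2410077 = 166350 - 2410077 = -2243727$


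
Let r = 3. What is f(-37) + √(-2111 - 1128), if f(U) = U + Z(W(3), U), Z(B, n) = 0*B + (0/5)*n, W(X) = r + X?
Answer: -37 + I*√3239 ≈ -37.0 + 56.912*I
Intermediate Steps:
W(X) = 3 + X
Z(B, n) = 0 (Z(B, n) = 0 + (0*(⅕))*n = 0 + 0*n = 0 + 0 = 0)
f(U) = U (f(U) = U + 0 = U)
f(-37) + √(-2111 - 1128) = -37 + √(-2111 - 1128) = -37 + √(-3239) = -37 + I*√3239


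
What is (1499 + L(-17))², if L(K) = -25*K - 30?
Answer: 3587236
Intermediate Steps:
L(K) = -30 - 25*K
(1499 + L(-17))² = (1499 + (-30 - 25*(-17)))² = (1499 + (-30 + 425))² = (1499 + 395)² = 1894² = 3587236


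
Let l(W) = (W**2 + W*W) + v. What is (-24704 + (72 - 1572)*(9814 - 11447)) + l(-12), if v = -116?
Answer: 2424968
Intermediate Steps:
l(W) = -116 + 2*W**2 (l(W) = (W**2 + W*W) - 116 = (W**2 + W**2) - 116 = 2*W**2 - 116 = -116 + 2*W**2)
(-24704 + (72 - 1572)*(9814 - 11447)) + l(-12) = (-24704 + (72 - 1572)*(9814 - 11447)) + (-116 + 2*(-12)**2) = (-24704 - 1500*(-1633)) + (-116 + 2*144) = (-24704 + 2449500) + (-116 + 288) = 2424796 + 172 = 2424968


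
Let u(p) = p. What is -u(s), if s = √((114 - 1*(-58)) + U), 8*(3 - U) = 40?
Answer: -√170 ≈ -13.038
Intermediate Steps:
U = -2 (U = 3 - ⅛*40 = 3 - 5 = -2)
s = √170 (s = √((114 - 1*(-58)) - 2) = √((114 + 58) - 2) = √(172 - 2) = √170 ≈ 13.038)
-u(s) = -√170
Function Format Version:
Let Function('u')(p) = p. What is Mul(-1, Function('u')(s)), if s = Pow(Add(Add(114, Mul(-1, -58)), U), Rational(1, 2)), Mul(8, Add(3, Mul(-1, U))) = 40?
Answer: Mul(-1, Pow(170, Rational(1, 2))) ≈ -13.038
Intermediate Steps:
U = -2 (U = Add(3, Mul(Rational(-1, 8), 40)) = Add(3, -5) = -2)
s = Pow(170, Rational(1, 2)) (s = Pow(Add(Add(114, Mul(-1, -58)), -2), Rational(1, 2)) = Pow(Add(Add(114, 58), -2), Rational(1, 2)) = Pow(Add(172, -2), Rational(1, 2)) = Pow(170, Rational(1, 2)) ≈ 13.038)
Mul(-1, Function('u')(s)) = Mul(-1, Pow(170, Rational(1, 2)))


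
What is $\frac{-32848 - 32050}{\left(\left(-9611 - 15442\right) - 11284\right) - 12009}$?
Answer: $\frac{32449}{24173} \approx 1.3424$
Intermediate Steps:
$\frac{-32848 - 32050}{\left(\left(-9611 - 15442\right) - 11284\right) - 12009} = - \frac{64898}{\left(-25053 - 11284\right) - 12009} = - \frac{64898}{-36337 - 12009} = - \frac{64898}{-48346} = \left(-64898\right) \left(- \frac{1}{48346}\right) = \frac{32449}{24173}$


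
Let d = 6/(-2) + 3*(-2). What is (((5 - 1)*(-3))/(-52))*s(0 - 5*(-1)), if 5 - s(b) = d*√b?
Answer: 15/13 + 27*√5/13 ≈ 5.7980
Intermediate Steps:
d = -9 (d = 6*(-½) - 6 = -3 - 6 = -9)
s(b) = 5 + 9*√b (s(b) = 5 - (-9)*√b = 5 + 9*√b)
(((5 - 1)*(-3))/(-52))*s(0 - 5*(-1)) = (((5 - 1)*(-3))/(-52))*(5 + 9*√(0 - 5*(-1))) = ((4*(-3))*(-1/52))*(5 + 9*√(0 + 5)) = (-12*(-1/52))*(5 + 9*√5) = 3*(5 + 9*√5)/13 = 15/13 + 27*√5/13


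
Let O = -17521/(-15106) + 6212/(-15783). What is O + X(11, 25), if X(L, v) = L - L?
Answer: 26099353/34059714 ≈ 0.76628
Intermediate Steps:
X(L, v) = 0
O = 26099353/34059714 (O = -17521*(-1/15106) + 6212*(-1/15783) = 2503/2158 - 6212/15783 = 26099353/34059714 ≈ 0.76628)
O + X(11, 25) = 26099353/34059714 + 0 = 26099353/34059714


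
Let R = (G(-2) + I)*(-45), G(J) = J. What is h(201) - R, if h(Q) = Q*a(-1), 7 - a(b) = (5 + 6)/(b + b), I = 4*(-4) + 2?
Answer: 3585/2 ≈ 1792.5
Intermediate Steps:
I = -14 (I = -16 + 2 = -14)
a(b) = 7 - 11/(2*b) (a(b) = 7 - (5 + 6)/(b + b) = 7 - 11/(2*b))
R = 720 (R = (-2 - 14)*(-45) = -16*(-45) = 720)
h(Q) = 25*Q/2 (h(Q) = Q*(7 - 11/2/(-1)) = Q*(7 - 11/2*(-1)) = Q*(7 + 11/2) = Q*(25/2) = 25*Q/2)
h(201) - R = (25/2)*201 - 1*720 = 5025/2 - 720 = 3585/2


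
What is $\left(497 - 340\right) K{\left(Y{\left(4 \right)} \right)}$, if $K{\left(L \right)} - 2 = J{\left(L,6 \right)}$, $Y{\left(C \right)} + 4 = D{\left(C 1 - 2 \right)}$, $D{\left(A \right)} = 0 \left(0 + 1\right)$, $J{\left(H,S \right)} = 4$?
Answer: $942$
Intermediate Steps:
$D{\left(A \right)} = 0$ ($D{\left(A \right)} = 0 \cdot 1 = 0$)
$Y{\left(C \right)} = -4$ ($Y{\left(C \right)} = -4 + 0 = -4$)
$K{\left(L \right)} = 6$ ($K{\left(L \right)} = 2 + 4 = 6$)
$\left(497 - 340\right) K{\left(Y{\left(4 \right)} \right)} = \left(497 - 340\right) 6 = 157 \cdot 6 = 942$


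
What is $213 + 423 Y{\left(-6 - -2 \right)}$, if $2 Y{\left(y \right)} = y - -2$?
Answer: $-210$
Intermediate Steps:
$Y{\left(y \right)} = 1 + \frac{y}{2}$ ($Y{\left(y \right)} = \frac{y - -2}{2} = \frac{y + 2}{2} = \frac{2 + y}{2} = 1 + \frac{y}{2}$)
$213 + 423 Y{\left(-6 - -2 \right)} = 213 + 423 \left(1 + \frac{-6 - -2}{2}\right) = 213 + 423 \left(1 + \frac{-6 + 2}{2}\right) = 213 + 423 \left(1 + \frac{1}{2} \left(-4\right)\right) = 213 + 423 \left(1 - 2\right) = 213 + 423 \left(-1\right) = 213 - 423 = -210$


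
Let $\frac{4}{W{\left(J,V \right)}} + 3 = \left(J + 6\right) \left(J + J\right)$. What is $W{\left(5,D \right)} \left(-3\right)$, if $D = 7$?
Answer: $- \frac{12}{107} \approx -0.11215$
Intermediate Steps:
$W{\left(J,V \right)} = \frac{4}{-3 + 2 J \left(6 + J\right)}$ ($W{\left(J,V \right)} = \frac{4}{-3 + \left(J + 6\right) \left(J + J\right)} = \frac{4}{-3 + \left(6 + J\right) 2 J} = \frac{4}{-3 + 2 J \left(6 + J\right)}$)
$W{\left(5,D \right)} \left(-3\right) = \frac{4}{-3 + 2 \cdot 5^{2} + 12 \cdot 5} \left(-3\right) = \frac{4}{-3 + 2 \cdot 25 + 60} \left(-3\right) = \frac{4}{-3 + 50 + 60} \left(-3\right) = \frac{4}{107} \left(-3\right) = - \frac{12}{107}$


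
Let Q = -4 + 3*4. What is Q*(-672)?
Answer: -5376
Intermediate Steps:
Q = 8 (Q = -4 + 12 = 8)
Q*(-672) = 8*(-672) = -5376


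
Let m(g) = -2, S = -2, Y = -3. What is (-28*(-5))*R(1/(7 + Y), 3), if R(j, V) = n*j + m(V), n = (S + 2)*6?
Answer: -280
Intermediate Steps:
n = 0 (n = (-2 + 2)*6 = 0*6 = 0)
R(j, V) = -2 (R(j, V) = 0*j - 2 = 0 - 2 = -2)
(-28*(-5))*R(1/(7 + Y), 3) = -28*(-5)*(-2) = 140*(-2) = -280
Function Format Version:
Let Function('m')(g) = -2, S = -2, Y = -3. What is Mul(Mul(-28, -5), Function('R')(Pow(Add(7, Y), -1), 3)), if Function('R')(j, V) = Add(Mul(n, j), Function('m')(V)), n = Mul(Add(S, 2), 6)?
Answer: -280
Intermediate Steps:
n = 0 (n = Mul(Add(-2, 2), 6) = Mul(0, 6) = 0)
Function('R')(j, V) = -2 (Function('R')(j, V) = Add(Mul(0, j), -2) = Add(0, -2) = -2)
Mul(Mul(-28, -5), Function('R')(Pow(Add(7, Y), -1), 3)) = Mul(Mul(-28, -5), -2) = Mul(140, -2) = -280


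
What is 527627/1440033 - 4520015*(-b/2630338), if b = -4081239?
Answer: -26564663929754505379/3787773521154 ≈ -7.0133e+6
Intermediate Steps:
527627/1440033 - 4520015*(-b/2630338) = 527627/1440033 - 4520015/((-2630338/(-4081239))) = 527627*(1/1440033) - 4520015/((-2630338*(-1/4081239))) = 527627/1440033 - 4520015/2630338/4081239 = 527627/1440033 - 4520015*4081239/2630338 = 527627/1440033 - 18447261498585/2630338 = -26564663929754505379/3787773521154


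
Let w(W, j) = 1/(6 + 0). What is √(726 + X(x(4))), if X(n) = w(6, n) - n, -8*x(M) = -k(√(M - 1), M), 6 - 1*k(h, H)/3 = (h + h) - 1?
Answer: √(104190 + 108*√3)/12 ≈ 26.923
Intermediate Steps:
k(h, H) = 21 - 6*h (k(h, H) = 18 - 3*((h + h) - 1) = 18 - 3*(2*h - 1) = 18 - 3*(-1 + 2*h) = 18 + (3 - 6*h) = 21 - 6*h)
w(W, j) = ⅙ (w(W, j) = 1/6 = ⅙)
x(M) = 21/8 - 3*√(-1 + M)/4 (x(M) = -(-1)*(21 - 6*√(M - 1))/8 = -(-1)*(21 - 6*√(-1 + M))/8 = -(-21 + 6*√(-1 + M))/8 = 21/8 - 3*√(-1 + M)/4)
X(n) = ⅙ - n
√(726 + X(x(4))) = √(726 + (⅙ - (21/8 - 3*√(-1 + 4)/4))) = √(726 + (⅙ - (21/8 - 3*√3/4))) = √(726 + (⅙ + (-21/8 + 3*√3/4))) = √(726 + (-59/24 + 3*√3/4)) = √(17365/24 + 3*√3/4)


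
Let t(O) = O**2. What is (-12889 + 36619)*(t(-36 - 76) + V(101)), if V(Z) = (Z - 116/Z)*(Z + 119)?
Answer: 82714332120/101 ≈ 8.1895e+8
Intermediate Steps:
V(Z) = (119 + Z)*(Z - 116/Z) (V(Z) = (Z - 116/Z)*(119 + Z) = (119 + Z)*(Z - 116/Z))
(-12889 + 36619)*(t(-36 - 76) + V(101)) = (-12889 + 36619)*((-36 - 76)**2 + (-116 + 101**2 - 13804/101 + 119*101)) = 23730*((-112)**2 + (-116 + 10201 - 13804*1/101 + 12019)) = 23730*(12544 + (-116 + 10201 - 13804/101 + 12019)) = 23730*(12544 + 2218700/101) = 23730*(3485644/101) = 82714332120/101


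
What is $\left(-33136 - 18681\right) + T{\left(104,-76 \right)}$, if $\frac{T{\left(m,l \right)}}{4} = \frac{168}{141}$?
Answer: $- \frac{2435175}{47} \approx -51812.0$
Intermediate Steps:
$T{\left(m,l \right)} = \frac{224}{47}$ ($T{\left(m,l \right)} = 4 \cdot \frac{168}{141} = 4 \cdot 168 \cdot \frac{1}{141} = 4 \cdot \frac{56}{47} = \frac{224}{47}$)
$\left(-33136 - 18681\right) + T{\left(104,-76 \right)} = \left(-33136 - 18681\right) + \frac{224}{47} = -51817 + \frac{224}{47} = - \frac{2435175}{47}$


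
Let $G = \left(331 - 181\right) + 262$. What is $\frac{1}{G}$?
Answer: $\frac{1}{412} \approx 0.0024272$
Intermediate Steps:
$G = 412$ ($G = 150 + 262 = 412$)
$\frac{1}{G} = \frac{1}{412}$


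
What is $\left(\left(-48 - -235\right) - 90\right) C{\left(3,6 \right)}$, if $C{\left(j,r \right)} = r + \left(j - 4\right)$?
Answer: $485$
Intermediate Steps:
$C{\left(j,r \right)} = -4 + j + r$ ($C{\left(j,r \right)} = r + \left(j - 4\right) = r + \left(-4 + j\right) = -4 + j + r$)
$\left(\left(-48 - -235\right) - 90\right) C{\left(3,6 \right)} = \left(\left(-48 - -235\right) - 90\right) \left(-4 + 3 + 6\right) = \left(\left(-48 + 235\right) - 90\right) 5 = \left(187 - 90\right) 5 = 97 \cdot 5 = 485$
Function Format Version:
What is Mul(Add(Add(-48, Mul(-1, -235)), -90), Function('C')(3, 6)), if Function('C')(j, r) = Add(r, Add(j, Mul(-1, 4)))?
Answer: 485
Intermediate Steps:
Function('C')(j, r) = Add(-4, j, r) (Function('C')(j, r) = Add(r, Add(j, -4)) = Add(r, Add(-4, j)) = Add(-4, j, r))
Mul(Add(Add(-48, Mul(-1, -235)), -90), Function('C')(3, 6)) = Mul(Add(Add(-48, Mul(-1, -235)), -90), Add(-4, 3, 6)) = Mul(Add(Add(-48, 235), -90), 5) = Mul(Add(187, -90), 5) = Mul(97, 5) = 485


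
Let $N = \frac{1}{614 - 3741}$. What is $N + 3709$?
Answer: $\frac{11598042}{3127} \approx 3709.0$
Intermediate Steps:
$N = - \frac{1}{3127}$ ($N = \frac{1}{-3127} = - \frac{1}{3127} \approx -0.0003198$)
$N + 3709 = - \frac{1}{3127} + 3709 = \frac{11598042}{3127}$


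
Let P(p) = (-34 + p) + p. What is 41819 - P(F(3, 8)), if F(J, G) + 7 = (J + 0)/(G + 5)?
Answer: 544265/13 ≈ 41867.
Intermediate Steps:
F(J, G) = -7 + J/(5 + G) (F(J, G) = -7 + (J + 0)/(G + 5) = -7 + J/(5 + G))
P(p) = -34 + 2*p
41819 - P(F(3, 8)) = 41819 - (-34 + 2*((-35 + 3 - 7*8)/(5 + 8))) = 41819 - (-34 + 2*((-35 + 3 - 56)/13)) = 41819 - (-34 + 2*((1/13)*(-88))) = 41819 - (-34 + 2*(-88/13)) = 41819 - (-34 - 176/13) = 41819 - 1*(-618/13) = 41819 + 618/13 = 544265/13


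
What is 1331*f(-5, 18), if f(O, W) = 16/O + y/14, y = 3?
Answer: -278179/70 ≈ -3974.0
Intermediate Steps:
f(O, W) = 3/14 + 16/O (f(O, W) = 16/O + 3/14 = 3/14 + 16/O)
1331*f(-5, 18) = 1331*(3/14 + 16/(-5)) = 1331*(3/14 + 16*(-⅕)) = 1331*(3/14 - 16/5) = 1331*(-209/70) = -278179/70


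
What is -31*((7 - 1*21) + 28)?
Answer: -434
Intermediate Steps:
-31*((7 - 1*21) + 28) = -31*((7 - 21) + 28) = -31*(-14 + 28) = -31*14 = -434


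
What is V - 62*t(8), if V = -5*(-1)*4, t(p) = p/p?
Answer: -42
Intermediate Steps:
t(p) = 1
V = 20 (V = 5*4 = 20)
V - 62*t(8) = 20 - 62*1 = 20 - 62 = -42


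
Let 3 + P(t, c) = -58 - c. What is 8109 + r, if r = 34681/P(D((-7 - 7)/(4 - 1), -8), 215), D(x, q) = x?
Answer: 2203403/276 ≈ 7983.3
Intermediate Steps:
P(t, c) = -61 - c (P(t, c) = -3 + (-58 - c) = -61 - c)
r = -34681/276 (r = 34681/(-61 - 1*215) = 34681/(-61 - 215) = 34681/(-276) = 34681*(-1/276) = -34681/276 ≈ -125.66)
8109 + r = 8109 - 34681/276 = 2203403/276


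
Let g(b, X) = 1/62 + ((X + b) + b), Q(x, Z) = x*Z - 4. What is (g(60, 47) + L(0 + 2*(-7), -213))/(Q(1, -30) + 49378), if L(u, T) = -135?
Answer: 1985/3059328 ≈ 0.00064884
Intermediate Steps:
Q(x, Z) = -4 + Z*x (Q(x, Z) = Z*x - 4 = -4 + Z*x)
g(b, X) = 1/62 + X + 2*b (g(b, X) = 1/62 + (X + 2*b) = 1/62 + X + 2*b)
(g(60, 47) + L(0 + 2*(-7), -213))/(Q(1, -30) + 49378) = ((1/62 + 47 + 2*60) - 135)/((-4 - 30*1) + 49378) = ((1/62 + 47 + 120) - 135)/((-4 - 30) + 49378) = (10355/62 - 135)/(-34 + 49378) = (1985/62)/49344 = (1985/62)*(1/49344) = 1985/3059328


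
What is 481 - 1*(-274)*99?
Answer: 27607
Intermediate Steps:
481 - 1*(-274)*99 = 481 + 274*99 = 481 + 27126 = 27607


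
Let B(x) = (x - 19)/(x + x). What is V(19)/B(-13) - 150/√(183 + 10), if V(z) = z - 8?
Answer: 143/16 - 150*√193/193 ≈ -1.8597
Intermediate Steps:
B(x) = (-19 + x)/(2*x) (B(x) = (-19 + x)/((2*x)) = (-19 + x)*(1/(2*x)) = (-19 + x)/(2*x))
V(z) = -8 + z
V(19)/B(-13) - 150/√(183 + 10) = (-8 + 19)/(((½)*(-19 - 13)/(-13))) - 150/√(183 + 10) = 11/(((½)*(-1/13)*(-32))) - 150*√193/193 = 11/(16/13) - 150*√193/193 = 11*(13/16) - 150*√193/193 = 143/16 - 150*√193/193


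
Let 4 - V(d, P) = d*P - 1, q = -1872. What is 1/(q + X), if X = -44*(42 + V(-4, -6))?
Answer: -1/2884 ≈ -0.00034674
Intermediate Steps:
V(d, P) = 5 - P*d (V(d, P) = 4 - (d*P - 1) = 4 - (P*d - 1) = 4 - (-1 + P*d) = 4 + (1 - P*d) = 5 - P*d)
X = -1012 (X = -44*(42 + (5 - 1*(-6)*(-4))) = -44*(42 + (5 - 24)) = -44*(42 - 19) = -44*23 = -1012)
1/(q + X) = 1/(-1872 - 1012) = 1/(-2884) = -1/2884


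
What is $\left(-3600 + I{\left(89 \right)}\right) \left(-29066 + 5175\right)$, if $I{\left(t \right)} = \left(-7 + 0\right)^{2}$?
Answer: $84836941$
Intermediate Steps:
$I{\left(t \right)} = 49$ ($I{\left(t \right)} = \left(-7\right)^{2} = 49$)
$\left(-3600 + I{\left(89 \right)}\right) \left(-29066 + 5175\right) = \left(-3600 + 49\right) \left(-29066 + 5175\right) = \left(-3551\right) \left(-23891\right) = 84836941$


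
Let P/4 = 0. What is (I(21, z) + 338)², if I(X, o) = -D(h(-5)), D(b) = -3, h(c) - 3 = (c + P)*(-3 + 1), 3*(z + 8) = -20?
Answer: 116281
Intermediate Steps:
P = 0 (P = 4*0 = 0)
z = -44/3 (z = -8 + (⅓)*(-20) = -8 - 20/3 = -44/3 ≈ -14.667)
h(c) = 3 - 2*c (h(c) = 3 + (c + 0)*(-3 + 1) = 3 + c*(-2) = 3 - 2*c)
I(X, o) = 3 (I(X, o) = -1*(-3) = 3)
(I(21, z) + 338)² = (3 + 338)² = 341² = 116281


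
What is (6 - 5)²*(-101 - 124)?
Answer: -225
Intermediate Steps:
(6 - 5)²*(-101 - 124) = 1²*(-225) = 1*(-225) = -225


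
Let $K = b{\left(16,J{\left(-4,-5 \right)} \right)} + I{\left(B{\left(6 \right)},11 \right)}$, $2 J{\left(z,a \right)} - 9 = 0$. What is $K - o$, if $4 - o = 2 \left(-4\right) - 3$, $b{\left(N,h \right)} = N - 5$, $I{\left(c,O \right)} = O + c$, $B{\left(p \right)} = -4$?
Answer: $3$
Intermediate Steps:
$J{\left(z,a \right)} = \frac{9}{2}$ ($J{\left(z,a \right)} = \frac{9}{2} + \frac{1}{2} \cdot 0 = \frac{9}{2} + 0 = \frac{9}{2}$)
$b{\left(N,h \right)} = -5 + N$
$K = 18$ ($K = \left(-5 + 16\right) + \left(11 - 4\right) = 11 + 7 = 18$)
$o = 15$ ($o = 4 - \left(2 \left(-4\right) - 3\right) = 4 - \left(-8 - 3\right) = 4 - -11 = 4 + 11 = 15$)
$K - o = 18 - 15 = 3$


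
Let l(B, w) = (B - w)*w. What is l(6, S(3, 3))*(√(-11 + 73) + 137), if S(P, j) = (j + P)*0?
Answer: 0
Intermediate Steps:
S(P, j) = 0 (S(P, j) = (P + j)*0 = 0)
l(B, w) = w*(B - w)
l(6, S(3, 3))*(√(-11 + 73) + 137) = (0*(6 - 1*0))*(√(-11 + 73) + 137) = (0*(6 + 0))*(√62 + 137) = (0*6)*(137 + √62) = 0*(137 + √62) = 0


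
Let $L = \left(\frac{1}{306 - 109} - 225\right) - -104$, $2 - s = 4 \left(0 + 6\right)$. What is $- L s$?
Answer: $- \frac{524392}{197} \approx -2661.9$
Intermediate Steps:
$s = -22$ ($s = 2 - 4 \left(0 + 6\right) = 2 - 4 \cdot 6 = 2 - 24 = -22$)
$L = - \frac{23836}{197}$ ($L = \left(\frac{1}{197} - 225\right) + \left(-45 + 149\right) = \left(\frac{1}{197} - 225\right) + 104 = - \frac{44324}{197} + 104 = - \frac{23836}{197} \approx -120.99$)
$- L s = - \frac{\left(-23836\right) \left(-22\right)}{197} = \left(-1\right) \frac{524392}{197} = - \frac{524392}{197}$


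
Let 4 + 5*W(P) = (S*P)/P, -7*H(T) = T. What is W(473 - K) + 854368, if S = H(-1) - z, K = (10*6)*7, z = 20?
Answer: 29902713/35 ≈ 8.5436e+5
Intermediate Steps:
H(T) = -T/7
K = 420 (K = 60*7 = 420)
S = -139/7 (S = -1/7*(-1) - 1*20 = 1/7 - 20 = -139/7 ≈ -19.857)
W(P) = -167/35 (W(P) = -4/5 + ((-139*P/7)/P)/5 = -4/5 + (1/5)*(-139/7) = -4/5 - 139/35 = -167/35)
W(473 - K) + 854368 = -167/35 + 854368 = 29902713/35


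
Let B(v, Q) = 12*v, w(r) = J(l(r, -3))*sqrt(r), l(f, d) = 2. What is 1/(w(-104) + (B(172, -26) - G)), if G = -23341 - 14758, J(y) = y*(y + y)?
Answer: 40163/1613073225 - 16*I*sqrt(26)/1613073225 ≈ 2.4898e-5 - 5.0577e-8*I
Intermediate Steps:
J(y) = 2*y**2 (J(y) = y*(2*y) = 2*y**2)
w(r) = 8*sqrt(r) (w(r) = (2*2**2)*sqrt(r) = (2*4)*sqrt(r) = 8*sqrt(r))
G = -38099
1/(w(-104) + (B(172, -26) - G)) = 1/(8*sqrt(-104) + (12*172 - 1*(-38099))) = 1/(8*(2*I*sqrt(26)) + (2064 + 38099)) = 1/(16*I*sqrt(26) + 40163) = 1/(40163 + 16*I*sqrt(26))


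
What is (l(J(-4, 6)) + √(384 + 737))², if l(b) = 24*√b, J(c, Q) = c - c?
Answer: 1121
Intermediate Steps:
J(c, Q) = 0
(l(J(-4, 6)) + √(384 + 737))² = (24*√0 + √(384 + 737))² = (24*0 + √1121)² = (0 + √1121)² = (√1121)² = 1121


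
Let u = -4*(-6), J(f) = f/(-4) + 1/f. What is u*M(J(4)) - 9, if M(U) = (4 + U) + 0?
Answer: 69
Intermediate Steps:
J(f) = 1/f - f/4 (J(f) = f*(-¼) + 1/f = -f/4 + 1/f = 1/f - f/4)
u = 24
M(U) = 4 + U
u*M(J(4)) - 9 = 24*(4 + (1/4 - ¼*4)) - 9 = 24*(4 + (¼ - 1)) - 9 = 24*(4 - ¾) - 9 = 24*(13/4) - 9 = 78 - 9 = 69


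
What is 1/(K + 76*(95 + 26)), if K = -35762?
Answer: -1/26566 ≈ -3.7642e-5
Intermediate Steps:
1/(K + 76*(95 + 26)) = 1/(-35762 + 76*(95 + 26)) = 1/(-35762 + 76*121) = 1/(-35762 + 9196) = 1/(-26566) = -1/26566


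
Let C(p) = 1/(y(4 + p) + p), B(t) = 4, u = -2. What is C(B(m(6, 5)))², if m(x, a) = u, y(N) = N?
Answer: 1/144 ≈ 0.0069444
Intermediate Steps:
m(x, a) = -2
C(p) = 1/(4 + 2*p) (C(p) = 1/((4 + p) + p) = 1/(4 + 2*p))
C(B(m(6, 5)))² = (1/(2*(2 + 4)))² = ((½)/6)² = ((½)*(⅙))² = (1/12)² = 1/144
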